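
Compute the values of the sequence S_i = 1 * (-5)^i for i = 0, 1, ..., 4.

This is a geometric sequence.
i=0: S_0 = 1 * (-5)^0 = 1
i=1: S_1 = 1 * (-5)^1 = -5
i=2: S_2 = 1 * (-5)^2 = 25
i=3: S_3 = 1 * (-5)^3 = -125
i=4: S_4 = 1 * (-5)^4 = 625
The first 5 terms are: [1, -5, 25, -125, 625]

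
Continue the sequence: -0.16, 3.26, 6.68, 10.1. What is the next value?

Differences: 3.26 - -0.16 = 3.42
This is an arithmetic sequence with common difference d = 3.42.
Next term = 10.1 + 3.42 = 13.52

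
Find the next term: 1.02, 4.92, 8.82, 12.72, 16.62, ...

Differences: 4.92 - 1.02 = 3.9
This is an arithmetic sequence with common difference d = 3.9.
Next term = 16.62 + 3.9 = 20.52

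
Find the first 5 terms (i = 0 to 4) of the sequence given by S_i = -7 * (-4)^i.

This is a geometric sequence.
i=0: S_0 = -7 * (-4)^0 = -7
i=1: S_1 = -7 * (-4)^1 = 28
i=2: S_2 = -7 * (-4)^2 = -112
i=3: S_3 = -7 * (-4)^3 = 448
i=4: S_4 = -7 * (-4)^4 = -1792
The first 5 terms are: [-7, 28, -112, 448, -1792]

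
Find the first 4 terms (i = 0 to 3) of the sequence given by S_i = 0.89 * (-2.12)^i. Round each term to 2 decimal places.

This is a geometric sequence.
i=0: S_0 = 0.89 * (-2.12)^0 = 0.89
i=1: S_1 = 0.89 * (-2.12)^1 ≈ -1.89
i=2: S_2 = 0.89 * (-2.12)^2 ≈ 4.0
i=3: S_3 = 0.89 * (-2.12)^3 ≈ -8.48
The first 4 terms are: [0.89, -1.89, 4.0, -8.48]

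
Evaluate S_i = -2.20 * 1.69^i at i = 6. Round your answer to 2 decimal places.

S_6 = -2.2 * 1.69^6 ≈ -2.2 * 23.2981 ≈ -51.26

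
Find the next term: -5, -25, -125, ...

Ratios: -25 / -5 = 5.0
This is a geometric sequence with common ratio r = 5.
Next term = -125 * 5 = -625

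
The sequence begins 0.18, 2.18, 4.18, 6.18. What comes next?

Differences: 2.18 - 0.18 = 2.0
This is an arithmetic sequence with common difference d = 2.0.
Next term = 6.18 + 2.0 = 8.18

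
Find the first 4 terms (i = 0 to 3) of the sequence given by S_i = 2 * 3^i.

This is a geometric sequence.
i=0: S_0 = 2 * 3^0 = 2
i=1: S_1 = 2 * 3^1 = 6
i=2: S_2 = 2 * 3^2 = 18
i=3: S_3 = 2 * 3^3 = 54
The first 4 terms are: [2, 6, 18, 54]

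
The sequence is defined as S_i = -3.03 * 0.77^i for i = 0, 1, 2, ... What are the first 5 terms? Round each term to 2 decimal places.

This is a geometric sequence.
i=0: S_0 = -3.03 * 0.77^0 = -3.03
i=1: S_1 = -3.03 * 0.77^1 ≈ -2.33
i=2: S_2 = -3.03 * 0.77^2 ≈ -1.8
i=3: S_3 = -3.03 * 0.77^3 ≈ -1.38
i=4: S_4 = -3.03 * 0.77^4 ≈ -1.07
The first 5 terms are: [-3.03, -2.33, -1.8, -1.38, -1.07]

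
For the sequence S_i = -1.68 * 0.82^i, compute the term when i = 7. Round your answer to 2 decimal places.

S_7 = -1.68 * 0.82^7 ≈ -1.68 * 0.2493 ≈ -0.42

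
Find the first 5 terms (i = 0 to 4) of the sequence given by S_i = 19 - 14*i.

This is an arithmetic sequence.
i=0: S_0 = 19 + -14*0 = 19
i=1: S_1 = 19 + -14*1 = 5
i=2: S_2 = 19 + -14*2 = -9
i=3: S_3 = 19 + -14*3 = -23
i=4: S_4 = 19 + -14*4 = -37
The first 5 terms are: [19, 5, -9, -23, -37]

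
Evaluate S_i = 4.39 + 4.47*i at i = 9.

S_9 = 4.39 + 4.47*9 = 4.39 + 40.23 = 44.62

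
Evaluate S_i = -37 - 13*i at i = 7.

S_7 = -37 + -13*7 = -37 + -91 = -128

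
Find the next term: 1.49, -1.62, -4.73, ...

Differences: -1.62 - 1.49 = -3.11
This is an arithmetic sequence with common difference d = -3.11.
Next term = -4.73 + -3.11 = -7.84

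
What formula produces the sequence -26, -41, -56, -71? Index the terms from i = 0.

Check differences: -41 - -26 = -15
-56 - -41 = -15
Common difference d = -15.
First term a = -26.
Formula: S_i = -26 - 15*i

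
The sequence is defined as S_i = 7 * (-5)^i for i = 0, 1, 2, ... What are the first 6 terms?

This is a geometric sequence.
i=0: S_0 = 7 * (-5)^0 = 7
i=1: S_1 = 7 * (-5)^1 = -35
i=2: S_2 = 7 * (-5)^2 = 175
i=3: S_3 = 7 * (-5)^3 = -875
i=4: S_4 = 7 * (-5)^4 = 4375
i=5: S_5 = 7 * (-5)^5 = -21875
The first 6 terms are: [7, -35, 175, -875, 4375, -21875]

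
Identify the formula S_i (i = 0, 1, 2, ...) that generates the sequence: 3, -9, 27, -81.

Check ratios: -9 / 3 = -3.0
Common ratio r = -3.
First term a = 3.
Formula: S_i = 3 * (-3)^i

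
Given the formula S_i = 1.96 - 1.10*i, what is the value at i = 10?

S_10 = 1.96 + -1.1*10 = 1.96 + -11.0 = -9.04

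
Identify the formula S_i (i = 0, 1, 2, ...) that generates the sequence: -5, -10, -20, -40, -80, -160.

Check ratios: -10 / -5 = 2.0
Common ratio r = 2.
First term a = -5.
Formula: S_i = -5 * 2^i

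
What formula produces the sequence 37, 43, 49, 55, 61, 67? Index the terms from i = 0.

Check differences: 43 - 37 = 6
49 - 43 = 6
Common difference d = 6.
First term a = 37.
Formula: S_i = 37 + 6*i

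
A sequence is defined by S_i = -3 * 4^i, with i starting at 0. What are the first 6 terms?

This is a geometric sequence.
i=0: S_0 = -3 * 4^0 = -3
i=1: S_1 = -3 * 4^1 = -12
i=2: S_2 = -3 * 4^2 = -48
i=3: S_3 = -3 * 4^3 = -192
i=4: S_4 = -3 * 4^4 = -768
i=5: S_5 = -3 * 4^5 = -3072
The first 6 terms are: [-3, -12, -48, -192, -768, -3072]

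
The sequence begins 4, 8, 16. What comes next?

Ratios: 8 / 4 = 2.0
This is a geometric sequence with common ratio r = 2.
Next term = 16 * 2 = 32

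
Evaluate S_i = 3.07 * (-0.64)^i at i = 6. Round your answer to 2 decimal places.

S_6 = 3.07 * (-0.64)^6 ≈ 3.07 * 0.0687 ≈ 0.21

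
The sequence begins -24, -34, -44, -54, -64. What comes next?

Differences: -34 - -24 = -10
This is an arithmetic sequence with common difference d = -10.
Next term = -64 + -10 = -74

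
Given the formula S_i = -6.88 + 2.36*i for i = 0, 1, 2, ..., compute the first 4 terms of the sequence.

This is an arithmetic sequence.
i=0: S_0 = -6.88 + 2.36*0 = -6.88
i=1: S_1 = -6.88 + 2.36*1 = -4.52
i=2: S_2 = -6.88 + 2.36*2 = -2.16
i=3: S_3 = -6.88 + 2.36*3 = 0.2
The first 4 terms are: [-6.88, -4.52, -2.16, 0.2]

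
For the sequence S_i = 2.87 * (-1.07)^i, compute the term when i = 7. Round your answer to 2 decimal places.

S_7 = 2.87 * (-1.07)^7 ≈ 2.87 * -1.6058 ≈ -4.61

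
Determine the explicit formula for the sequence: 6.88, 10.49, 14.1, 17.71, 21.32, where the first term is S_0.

Check differences: 10.49 - 6.88 = 3.61
14.1 - 10.49 = 3.61
Common difference d = 3.61.
First term a = 6.88.
Formula: S_i = 6.88 + 3.61*i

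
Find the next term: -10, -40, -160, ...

Ratios: -40 / -10 = 4.0
This is a geometric sequence with common ratio r = 4.
Next term = -160 * 4 = -640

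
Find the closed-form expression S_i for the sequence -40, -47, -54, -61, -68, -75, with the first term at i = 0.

Check differences: -47 - -40 = -7
-54 - -47 = -7
Common difference d = -7.
First term a = -40.
Formula: S_i = -40 - 7*i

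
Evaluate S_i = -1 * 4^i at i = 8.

S_8 = -1 * 4^8 = -1 * 65536 = -65536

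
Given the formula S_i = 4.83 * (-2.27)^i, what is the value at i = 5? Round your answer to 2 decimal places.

S_5 = 4.83 * (-2.27)^5 ≈ 4.83 * -60.2739 ≈ -291.12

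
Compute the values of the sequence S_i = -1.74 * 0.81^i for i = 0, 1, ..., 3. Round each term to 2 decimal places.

This is a geometric sequence.
i=0: S_0 = -1.74 * 0.81^0 = -1.74
i=1: S_1 = -1.74 * 0.81^1 ≈ -1.41
i=2: S_2 = -1.74 * 0.81^2 ≈ -1.14
i=3: S_3 = -1.74 * 0.81^3 ≈ -0.92
The first 4 terms are: [-1.74, -1.41, -1.14, -0.92]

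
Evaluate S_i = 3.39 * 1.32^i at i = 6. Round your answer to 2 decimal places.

S_6 = 3.39 * 1.32^6 ≈ 3.39 * 5.2899 ≈ 17.93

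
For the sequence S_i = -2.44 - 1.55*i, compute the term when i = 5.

S_5 = -2.44 + -1.55*5 = -2.44 + -7.75 = -10.19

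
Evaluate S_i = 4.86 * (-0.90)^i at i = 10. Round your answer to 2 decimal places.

S_10 = 4.86 * (-0.9)^10 ≈ 4.86 * 0.3487 ≈ 1.69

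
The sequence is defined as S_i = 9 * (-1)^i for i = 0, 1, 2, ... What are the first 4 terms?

This is a geometric sequence.
i=0: S_0 = 9 * (-1)^0 = 9
i=1: S_1 = 9 * (-1)^1 = -9
i=2: S_2 = 9 * (-1)^2 = 9
i=3: S_3 = 9 * (-1)^3 = -9
The first 4 terms are: [9, -9, 9, -9]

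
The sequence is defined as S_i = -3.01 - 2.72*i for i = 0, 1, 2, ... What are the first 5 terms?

This is an arithmetic sequence.
i=0: S_0 = -3.01 + -2.72*0 = -3.01
i=1: S_1 = -3.01 + -2.72*1 = -5.73
i=2: S_2 = -3.01 + -2.72*2 = -8.45
i=3: S_3 = -3.01 + -2.72*3 = -11.17
i=4: S_4 = -3.01 + -2.72*4 = -13.89
The first 5 terms are: [-3.01, -5.73, -8.45, -11.17, -13.89]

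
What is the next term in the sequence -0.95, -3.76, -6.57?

Differences: -3.76 - -0.95 = -2.81
This is an arithmetic sequence with common difference d = -2.81.
Next term = -6.57 + -2.81 = -9.38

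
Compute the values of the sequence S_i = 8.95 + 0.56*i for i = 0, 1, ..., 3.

This is an arithmetic sequence.
i=0: S_0 = 8.95 + 0.56*0 = 8.95
i=1: S_1 = 8.95 + 0.56*1 = 9.51
i=2: S_2 = 8.95 + 0.56*2 = 10.07
i=3: S_3 = 8.95 + 0.56*3 = 10.63
The first 4 terms are: [8.95, 9.51, 10.07, 10.63]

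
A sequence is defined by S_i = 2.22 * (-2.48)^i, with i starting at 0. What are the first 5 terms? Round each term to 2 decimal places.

This is a geometric sequence.
i=0: S_0 = 2.22 * (-2.48)^0 = 2.22
i=1: S_1 = 2.22 * (-2.48)^1 ≈ -5.51
i=2: S_2 = 2.22 * (-2.48)^2 ≈ 13.65
i=3: S_3 = 2.22 * (-2.48)^3 ≈ -33.86
i=4: S_4 = 2.22 * (-2.48)^4 ≈ 83.98
The first 5 terms are: [2.22, -5.51, 13.65, -33.86, 83.98]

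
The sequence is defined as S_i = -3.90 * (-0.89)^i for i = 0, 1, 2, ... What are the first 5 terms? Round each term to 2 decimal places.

This is a geometric sequence.
i=0: S_0 = -3.9 * (-0.89)^0 = -3.9
i=1: S_1 = -3.9 * (-0.89)^1 ≈ 3.47
i=2: S_2 = -3.9 * (-0.89)^2 ≈ -3.09
i=3: S_3 = -3.9 * (-0.89)^3 ≈ 2.75
i=4: S_4 = -3.9 * (-0.89)^4 ≈ -2.45
The first 5 terms are: [-3.9, 3.47, -3.09, 2.75, -2.45]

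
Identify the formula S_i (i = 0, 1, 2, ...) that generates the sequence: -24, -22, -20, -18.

Check differences: -22 - -24 = 2
-20 - -22 = 2
Common difference d = 2.
First term a = -24.
Formula: S_i = -24 + 2*i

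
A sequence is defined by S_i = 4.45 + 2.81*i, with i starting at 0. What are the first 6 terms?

This is an arithmetic sequence.
i=0: S_0 = 4.45 + 2.81*0 = 4.45
i=1: S_1 = 4.45 + 2.81*1 = 7.26
i=2: S_2 = 4.45 + 2.81*2 = 10.07
i=3: S_3 = 4.45 + 2.81*3 = 12.88
i=4: S_4 = 4.45 + 2.81*4 = 15.69
i=5: S_5 = 4.45 + 2.81*5 = 18.5
The first 6 terms are: [4.45, 7.26, 10.07, 12.88, 15.69, 18.5]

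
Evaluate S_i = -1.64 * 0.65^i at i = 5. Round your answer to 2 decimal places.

S_5 = -1.64 * 0.65^5 ≈ -1.64 * 0.116 ≈ -0.19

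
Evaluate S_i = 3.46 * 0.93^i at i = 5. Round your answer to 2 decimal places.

S_5 = 3.46 * 0.93^5 ≈ 3.46 * 0.6957 ≈ 2.41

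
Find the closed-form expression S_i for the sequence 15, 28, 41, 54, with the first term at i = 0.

Check differences: 28 - 15 = 13
41 - 28 = 13
Common difference d = 13.
First term a = 15.
Formula: S_i = 15 + 13*i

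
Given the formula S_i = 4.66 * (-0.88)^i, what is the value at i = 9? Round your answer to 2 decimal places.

S_9 = 4.66 * (-0.88)^9 ≈ 4.66 * -0.3165 ≈ -1.47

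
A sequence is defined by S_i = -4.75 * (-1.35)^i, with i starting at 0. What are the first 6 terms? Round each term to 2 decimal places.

This is a geometric sequence.
i=0: S_0 = -4.75 * (-1.35)^0 = -4.75
i=1: S_1 = -4.75 * (-1.35)^1 ≈ 6.41
i=2: S_2 = -4.75 * (-1.35)^2 ≈ -8.66
i=3: S_3 = -4.75 * (-1.35)^3 ≈ 11.69
i=4: S_4 = -4.75 * (-1.35)^4 ≈ -15.78
i=5: S_5 = -4.75 * (-1.35)^5 ≈ 21.3
The first 6 terms are: [-4.75, 6.41, -8.66, 11.69, -15.78, 21.3]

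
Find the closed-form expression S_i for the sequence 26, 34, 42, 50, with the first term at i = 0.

Check differences: 34 - 26 = 8
42 - 34 = 8
Common difference d = 8.
First term a = 26.
Formula: S_i = 26 + 8*i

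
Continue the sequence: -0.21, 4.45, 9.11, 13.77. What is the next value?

Differences: 4.45 - -0.21 = 4.66
This is an arithmetic sequence with common difference d = 4.66.
Next term = 13.77 + 4.66 = 18.43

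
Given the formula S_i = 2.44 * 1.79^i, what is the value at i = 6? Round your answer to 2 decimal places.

S_6 = 2.44 * 1.79^6 ≈ 2.44 * 32.8941 ≈ 80.26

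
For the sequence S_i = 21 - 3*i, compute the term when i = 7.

S_7 = 21 + -3*7 = 21 + -21 = 0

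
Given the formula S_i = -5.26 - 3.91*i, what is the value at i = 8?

S_8 = -5.26 + -3.91*8 = -5.26 + -31.28 = -36.54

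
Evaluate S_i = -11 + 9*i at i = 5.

S_5 = -11 + 9*5 = -11 + 45 = 34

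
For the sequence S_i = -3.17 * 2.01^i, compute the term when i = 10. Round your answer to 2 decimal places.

S_10 = -3.17 * 2.01^10 ≈ -3.17 * 1076.3675 ≈ -3412.08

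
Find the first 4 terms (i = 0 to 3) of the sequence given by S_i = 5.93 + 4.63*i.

This is an arithmetic sequence.
i=0: S_0 = 5.93 + 4.63*0 = 5.93
i=1: S_1 = 5.93 + 4.63*1 = 10.56
i=2: S_2 = 5.93 + 4.63*2 = 15.19
i=3: S_3 = 5.93 + 4.63*3 = 19.82
The first 4 terms are: [5.93, 10.56, 15.19, 19.82]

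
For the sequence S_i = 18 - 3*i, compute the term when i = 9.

S_9 = 18 + -3*9 = 18 + -27 = -9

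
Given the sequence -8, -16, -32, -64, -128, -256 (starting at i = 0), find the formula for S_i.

Check ratios: -16 / -8 = 2.0
Common ratio r = 2.
First term a = -8.
Formula: S_i = -8 * 2^i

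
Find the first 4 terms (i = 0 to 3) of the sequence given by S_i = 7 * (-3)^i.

This is a geometric sequence.
i=0: S_0 = 7 * (-3)^0 = 7
i=1: S_1 = 7 * (-3)^1 = -21
i=2: S_2 = 7 * (-3)^2 = 63
i=3: S_3 = 7 * (-3)^3 = -189
The first 4 terms are: [7, -21, 63, -189]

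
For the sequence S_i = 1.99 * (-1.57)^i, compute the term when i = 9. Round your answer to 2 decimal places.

S_9 = 1.99 * (-1.57)^9 ≈ 1.99 * -57.9558 ≈ -115.33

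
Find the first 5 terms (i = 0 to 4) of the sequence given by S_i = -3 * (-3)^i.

This is a geometric sequence.
i=0: S_0 = -3 * (-3)^0 = -3
i=1: S_1 = -3 * (-3)^1 = 9
i=2: S_2 = -3 * (-3)^2 = -27
i=3: S_3 = -3 * (-3)^3 = 81
i=4: S_4 = -3 * (-3)^4 = -243
The first 5 terms are: [-3, 9, -27, 81, -243]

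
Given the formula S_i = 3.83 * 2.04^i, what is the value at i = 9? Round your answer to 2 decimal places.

S_9 = 3.83 * 2.04^9 ≈ 3.83 * 611.8874 ≈ 2343.53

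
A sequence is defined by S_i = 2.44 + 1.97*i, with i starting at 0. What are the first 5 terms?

This is an arithmetic sequence.
i=0: S_0 = 2.44 + 1.97*0 = 2.44
i=1: S_1 = 2.44 + 1.97*1 = 4.41
i=2: S_2 = 2.44 + 1.97*2 = 6.38
i=3: S_3 = 2.44 + 1.97*3 = 8.35
i=4: S_4 = 2.44 + 1.97*4 = 10.32
The first 5 terms are: [2.44, 4.41, 6.38, 8.35, 10.32]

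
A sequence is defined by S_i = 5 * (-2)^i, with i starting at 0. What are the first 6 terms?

This is a geometric sequence.
i=0: S_0 = 5 * (-2)^0 = 5
i=1: S_1 = 5 * (-2)^1 = -10
i=2: S_2 = 5 * (-2)^2 = 20
i=3: S_3 = 5 * (-2)^3 = -40
i=4: S_4 = 5 * (-2)^4 = 80
i=5: S_5 = 5 * (-2)^5 = -160
The first 6 terms are: [5, -10, 20, -40, 80, -160]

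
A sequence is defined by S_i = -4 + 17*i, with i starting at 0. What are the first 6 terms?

This is an arithmetic sequence.
i=0: S_0 = -4 + 17*0 = -4
i=1: S_1 = -4 + 17*1 = 13
i=2: S_2 = -4 + 17*2 = 30
i=3: S_3 = -4 + 17*3 = 47
i=4: S_4 = -4 + 17*4 = 64
i=5: S_5 = -4 + 17*5 = 81
The first 6 terms are: [-4, 13, 30, 47, 64, 81]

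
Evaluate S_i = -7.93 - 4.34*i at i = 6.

S_6 = -7.93 + -4.34*6 = -7.93 + -26.04 = -33.97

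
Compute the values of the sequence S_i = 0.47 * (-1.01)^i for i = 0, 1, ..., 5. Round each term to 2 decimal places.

This is a geometric sequence.
i=0: S_0 = 0.47 * (-1.01)^0 = 0.47
i=1: S_1 = 0.47 * (-1.01)^1 ≈ -0.47
i=2: S_2 = 0.47 * (-1.01)^2 ≈ 0.48
i=3: S_3 = 0.47 * (-1.01)^3 ≈ -0.48
i=4: S_4 = 0.47 * (-1.01)^4 ≈ 0.49
i=5: S_5 = 0.47 * (-1.01)^5 ≈ -0.49
The first 6 terms are: [0.47, -0.47, 0.48, -0.48, 0.49, -0.49]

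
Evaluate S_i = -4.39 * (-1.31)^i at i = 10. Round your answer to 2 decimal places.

S_10 = -4.39 * (-1.31)^10 ≈ -4.39 * 14.8838 ≈ -65.34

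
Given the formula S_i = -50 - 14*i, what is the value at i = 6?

S_6 = -50 + -14*6 = -50 + -84 = -134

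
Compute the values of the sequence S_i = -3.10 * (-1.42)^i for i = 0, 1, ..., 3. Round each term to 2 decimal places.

This is a geometric sequence.
i=0: S_0 = -3.1 * (-1.42)^0 = -3.1
i=1: S_1 = -3.1 * (-1.42)^1 ≈ 4.4
i=2: S_2 = -3.1 * (-1.42)^2 ≈ -6.25
i=3: S_3 = -3.1 * (-1.42)^3 ≈ 8.88
The first 4 terms are: [-3.1, 4.4, -6.25, 8.88]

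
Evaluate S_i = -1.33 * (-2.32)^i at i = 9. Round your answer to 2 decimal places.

S_9 = -1.33 * (-2.32)^9 ≈ -1.33 * -1947.1162 ≈ 2589.66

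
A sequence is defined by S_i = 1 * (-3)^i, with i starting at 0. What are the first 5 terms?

This is a geometric sequence.
i=0: S_0 = 1 * (-3)^0 = 1
i=1: S_1 = 1 * (-3)^1 = -3
i=2: S_2 = 1 * (-3)^2 = 9
i=3: S_3 = 1 * (-3)^3 = -27
i=4: S_4 = 1 * (-3)^4 = 81
The first 5 terms are: [1, -3, 9, -27, 81]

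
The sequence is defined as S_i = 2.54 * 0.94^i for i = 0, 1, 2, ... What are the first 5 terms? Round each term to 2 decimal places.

This is a geometric sequence.
i=0: S_0 = 2.54 * 0.94^0 = 2.54
i=1: S_1 = 2.54 * 0.94^1 ≈ 2.39
i=2: S_2 = 2.54 * 0.94^2 ≈ 2.24
i=3: S_3 = 2.54 * 0.94^3 ≈ 2.11
i=4: S_4 = 2.54 * 0.94^4 ≈ 1.98
The first 5 terms are: [2.54, 2.39, 2.24, 2.11, 1.98]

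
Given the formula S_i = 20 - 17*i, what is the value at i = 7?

S_7 = 20 + -17*7 = 20 + -119 = -99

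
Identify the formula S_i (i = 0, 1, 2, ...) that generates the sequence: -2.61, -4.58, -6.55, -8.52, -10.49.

Check differences: -4.58 - -2.61 = -1.97
-6.55 - -4.58 = -1.97
Common difference d = -1.97.
First term a = -2.61.
Formula: S_i = -2.61 - 1.97*i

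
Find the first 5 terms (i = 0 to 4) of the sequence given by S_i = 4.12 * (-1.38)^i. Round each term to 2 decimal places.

This is a geometric sequence.
i=0: S_0 = 4.12 * (-1.38)^0 = 4.12
i=1: S_1 = 4.12 * (-1.38)^1 ≈ -5.69
i=2: S_2 = 4.12 * (-1.38)^2 ≈ 7.85
i=3: S_3 = 4.12 * (-1.38)^3 ≈ -10.83
i=4: S_4 = 4.12 * (-1.38)^4 ≈ 14.94
The first 5 terms are: [4.12, -5.69, 7.85, -10.83, 14.94]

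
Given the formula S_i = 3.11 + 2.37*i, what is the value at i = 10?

S_10 = 3.11 + 2.37*10 = 3.11 + 23.7 = 26.81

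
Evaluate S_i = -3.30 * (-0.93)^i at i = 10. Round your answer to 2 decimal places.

S_10 = -3.3 * (-0.93)^10 ≈ -3.3 * 0.484 ≈ -1.6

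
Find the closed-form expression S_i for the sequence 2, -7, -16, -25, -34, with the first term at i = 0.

Check differences: -7 - 2 = -9
-16 - -7 = -9
Common difference d = -9.
First term a = 2.
Formula: S_i = 2 - 9*i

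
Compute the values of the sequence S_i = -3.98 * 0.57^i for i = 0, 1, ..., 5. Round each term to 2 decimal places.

This is a geometric sequence.
i=0: S_0 = -3.98 * 0.57^0 = -3.98
i=1: S_1 = -3.98 * 0.57^1 ≈ -2.27
i=2: S_2 = -3.98 * 0.57^2 ≈ -1.29
i=3: S_3 = -3.98 * 0.57^3 ≈ -0.74
i=4: S_4 = -3.98 * 0.57^4 ≈ -0.42
i=5: S_5 = -3.98 * 0.57^5 ≈ -0.24
The first 6 terms are: [-3.98, -2.27, -1.29, -0.74, -0.42, -0.24]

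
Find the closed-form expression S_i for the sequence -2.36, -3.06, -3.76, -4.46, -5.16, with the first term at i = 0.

Check differences: -3.06 - -2.36 = -0.7
-3.76 - -3.06 = -0.7
Common difference d = -0.7.
First term a = -2.36.
Formula: S_i = -2.36 - 0.70*i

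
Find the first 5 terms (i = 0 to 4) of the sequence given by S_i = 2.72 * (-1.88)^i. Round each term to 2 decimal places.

This is a geometric sequence.
i=0: S_0 = 2.72 * (-1.88)^0 = 2.72
i=1: S_1 = 2.72 * (-1.88)^1 ≈ -5.11
i=2: S_2 = 2.72 * (-1.88)^2 ≈ 9.61
i=3: S_3 = 2.72 * (-1.88)^3 ≈ -18.07
i=4: S_4 = 2.72 * (-1.88)^4 ≈ 33.98
The first 5 terms are: [2.72, -5.11, 9.61, -18.07, 33.98]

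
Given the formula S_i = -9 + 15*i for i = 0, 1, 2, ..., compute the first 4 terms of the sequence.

This is an arithmetic sequence.
i=0: S_0 = -9 + 15*0 = -9
i=1: S_1 = -9 + 15*1 = 6
i=2: S_2 = -9 + 15*2 = 21
i=3: S_3 = -9 + 15*3 = 36
The first 4 terms are: [-9, 6, 21, 36]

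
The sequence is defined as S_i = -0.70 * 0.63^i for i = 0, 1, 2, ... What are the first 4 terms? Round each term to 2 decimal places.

This is a geometric sequence.
i=0: S_0 = -0.7 * 0.63^0 = -0.7
i=1: S_1 = -0.7 * 0.63^1 ≈ -0.44
i=2: S_2 = -0.7 * 0.63^2 ≈ -0.28
i=3: S_3 = -0.7 * 0.63^3 ≈ -0.18
The first 4 terms are: [-0.7, -0.44, -0.28, -0.18]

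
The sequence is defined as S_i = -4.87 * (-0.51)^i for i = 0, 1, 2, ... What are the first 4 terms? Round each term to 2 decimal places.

This is a geometric sequence.
i=0: S_0 = -4.87 * (-0.51)^0 = -4.87
i=1: S_1 = -4.87 * (-0.51)^1 ≈ 2.48
i=2: S_2 = -4.87 * (-0.51)^2 ≈ -1.27
i=3: S_3 = -4.87 * (-0.51)^3 ≈ 0.65
The first 4 terms are: [-4.87, 2.48, -1.27, 0.65]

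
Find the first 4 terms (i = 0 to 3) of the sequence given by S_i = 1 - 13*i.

This is an arithmetic sequence.
i=0: S_0 = 1 + -13*0 = 1
i=1: S_1 = 1 + -13*1 = -12
i=2: S_2 = 1 + -13*2 = -25
i=3: S_3 = 1 + -13*3 = -38
The first 4 terms are: [1, -12, -25, -38]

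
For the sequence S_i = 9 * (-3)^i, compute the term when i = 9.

S_9 = 9 * (-3)^9 = 9 * -19683 = -177147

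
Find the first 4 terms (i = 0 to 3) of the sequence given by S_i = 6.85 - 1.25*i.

This is an arithmetic sequence.
i=0: S_0 = 6.85 + -1.25*0 = 6.85
i=1: S_1 = 6.85 + -1.25*1 = 5.6
i=2: S_2 = 6.85 + -1.25*2 = 4.35
i=3: S_3 = 6.85 + -1.25*3 = 3.1
The first 4 terms are: [6.85, 5.6, 4.35, 3.1]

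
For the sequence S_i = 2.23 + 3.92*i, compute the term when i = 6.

S_6 = 2.23 + 3.92*6 = 2.23 + 23.52 = 25.75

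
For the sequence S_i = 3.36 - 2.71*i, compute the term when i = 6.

S_6 = 3.36 + -2.71*6 = 3.36 + -16.26 = -12.9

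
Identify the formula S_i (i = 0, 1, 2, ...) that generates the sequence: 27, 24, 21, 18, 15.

Check differences: 24 - 27 = -3
21 - 24 = -3
Common difference d = -3.
First term a = 27.
Formula: S_i = 27 - 3*i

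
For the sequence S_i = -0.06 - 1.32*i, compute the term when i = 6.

S_6 = -0.06 + -1.32*6 = -0.06 + -7.92 = -7.98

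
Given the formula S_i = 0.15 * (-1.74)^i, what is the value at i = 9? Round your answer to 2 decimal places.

S_9 = 0.15 * (-1.74)^9 ≈ 0.15 * -146.1986 ≈ -21.93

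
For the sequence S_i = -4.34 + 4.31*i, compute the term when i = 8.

S_8 = -4.34 + 4.31*8 = -4.34 + 34.48 = 30.14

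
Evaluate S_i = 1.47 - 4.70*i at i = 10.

S_10 = 1.47 + -4.7*10 = 1.47 + -47.0 = -45.53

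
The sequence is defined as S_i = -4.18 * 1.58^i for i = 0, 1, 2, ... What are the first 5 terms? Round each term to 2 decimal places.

This is a geometric sequence.
i=0: S_0 = -4.18 * 1.58^0 = -4.18
i=1: S_1 = -4.18 * 1.58^1 ≈ -6.6
i=2: S_2 = -4.18 * 1.58^2 ≈ -10.43
i=3: S_3 = -4.18 * 1.58^3 ≈ -16.49
i=4: S_4 = -4.18 * 1.58^4 ≈ -26.05
The first 5 terms are: [-4.18, -6.6, -10.43, -16.49, -26.05]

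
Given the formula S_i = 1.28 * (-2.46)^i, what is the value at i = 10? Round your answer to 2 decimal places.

S_10 = 1.28 * (-2.46)^10 ≈ 1.28 * 8116.1688 ≈ 10388.7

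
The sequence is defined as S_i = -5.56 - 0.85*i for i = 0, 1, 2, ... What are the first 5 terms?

This is an arithmetic sequence.
i=0: S_0 = -5.56 + -0.85*0 = -5.56
i=1: S_1 = -5.56 + -0.85*1 = -6.41
i=2: S_2 = -5.56 + -0.85*2 = -7.26
i=3: S_3 = -5.56 + -0.85*3 = -8.11
i=4: S_4 = -5.56 + -0.85*4 = -8.96
The first 5 terms are: [-5.56, -6.41, -7.26, -8.11, -8.96]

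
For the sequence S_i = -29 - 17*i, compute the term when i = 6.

S_6 = -29 + -17*6 = -29 + -102 = -131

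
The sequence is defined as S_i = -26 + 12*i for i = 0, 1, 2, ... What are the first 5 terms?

This is an arithmetic sequence.
i=0: S_0 = -26 + 12*0 = -26
i=1: S_1 = -26 + 12*1 = -14
i=2: S_2 = -26 + 12*2 = -2
i=3: S_3 = -26 + 12*3 = 10
i=4: S_4 = -26 + 12*4 = 22
The first 5 terms are: [-26, -14, -2, 10, 22]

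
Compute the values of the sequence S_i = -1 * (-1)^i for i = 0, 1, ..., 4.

This is a geometric sequence.
i=0: S_0 = -1 * (-1)^0 = -1
i=1: S_1 = -1 * (-1)^1 = 1
i=2: S_2 = -1 * (-1)^2 = -1
i=3: S_3 = -1 * (-1)^3 = 1
i=4: S_4 = -1 * (-1)^4 = -1
The first 5 terms are: [-1, 1, -1, 1, -1]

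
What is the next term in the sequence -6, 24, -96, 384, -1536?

Ratios: 24 / -6 = -4.0
This is a geometric sequence with common ratio r = -4.
Next term = -1536 * -4 = 6144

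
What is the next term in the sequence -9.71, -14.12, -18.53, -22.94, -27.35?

Differences: -14.12 - -9.71 = -4.41
This is an arithmetic sequence with common difference d = -4.41.
Next term = -27.35 + -4.41 = -31.76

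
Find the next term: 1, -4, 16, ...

Ratios: -4 / 1 = -4.0
This is a geometric sequence with common ratio r = -4.
Next term = 16 * -4 = -64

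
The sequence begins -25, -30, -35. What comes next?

Differences: -30 - -25 = -5
This is an arithmetic sequence with common difference d = -5.
Next term = -35 + -5 = -40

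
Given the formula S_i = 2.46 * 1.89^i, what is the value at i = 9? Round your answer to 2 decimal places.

S_9 = 2.46 * 1.89^9 ≈ 2.46 * 307.7204 ≈ 756.99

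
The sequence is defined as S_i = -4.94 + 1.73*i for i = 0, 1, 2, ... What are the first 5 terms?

This is an arithmetic sequence.
i=0: S_0 = -4.94 + 1.73*0 = -4.94
i=1: S_1 = -4.94 + 1.73*1 = -3.21
i=2: S_2 = -4.94 + 1.73*2 = -1.48
i=3: S_3 = -4.94 + 1.73*3 = 0.25
i=4: S_4 = -4.94 + 1.73*4 = 1.98
The first 5 terms are: [-4.94, -3.21, -1.48, 0.25, 1.98]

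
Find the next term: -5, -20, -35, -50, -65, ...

Differences: -20 - -5 = -15
This is an arithmetic sequence with common difference d = -15.
Next term = -65 + -15 = -80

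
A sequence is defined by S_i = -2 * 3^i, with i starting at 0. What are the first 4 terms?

This is a geometric sequence.
i=0: S_0 = -2 * 3^0 = -2
i=1: S_1 = -2 * 3^1 = -6
i=2: S_2 = -2 * 3^2 = -18
i=3: S_3 = -2 * 3^3 = -54
The first 4 terms are: [-2, -6, -18, -54]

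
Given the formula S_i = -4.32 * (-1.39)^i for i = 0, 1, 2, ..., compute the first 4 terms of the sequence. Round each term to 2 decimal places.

This is a geometric sequence.
i=0: S_0 = -4.32 * (-1.39)^0 = -4.32
i=1: S_1 = -4.32 * (-1.39)^1 ≈ 6.0
i=2: S_2 = -4.32 * (-1.39)^2 ≈ -8.35
i=3: S_3 = -4.32 * (-1.39)^3 ≈ 11.6
The first 4 terms are: [-4.32, 6.0, -8.35, 11.6]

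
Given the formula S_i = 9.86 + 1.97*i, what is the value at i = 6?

S_6 = 9.86 + 1.97*6 = 9.86 + 11.82 = 21.68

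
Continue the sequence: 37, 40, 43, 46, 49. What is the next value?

Differences: 40 - 37 = 3
This is an arithmetic sequence with common difference d = 3.
Next term = 49 + 3 = 52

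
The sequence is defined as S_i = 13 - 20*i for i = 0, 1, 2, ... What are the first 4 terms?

This is an arithmetic sequence.
i=0: S_0 = 13 + -20*0 = 13
i=1: S_1 = 13 + -20*1 = -7
i=2: S_2 = 13 + -20*2 = -27
i=3: S_3 = 13 + -20*3 = -47
The first 4 terms are: [13, -7, -27, -47]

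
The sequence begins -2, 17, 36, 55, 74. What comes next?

Differences: 17 - -2 = 19
This is an arithmetic sequence with common difference d = 19.
Next term = 74 + 19 = 93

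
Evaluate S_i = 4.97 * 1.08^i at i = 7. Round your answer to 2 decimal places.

S_7 = 4.97 * 1.08^7 ≈ 4.97 * 1.7138 ≈ 8.52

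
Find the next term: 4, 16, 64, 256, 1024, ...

Ratios: 16 / 4 = 4.0
This is a geometric sequence with common ratio r = 4.
Next term = 1024 * 4 = 4096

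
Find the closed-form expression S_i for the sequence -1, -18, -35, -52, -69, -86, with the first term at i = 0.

Check differences: -18 - -1 = -17
-35 - -18 = -17
Common difference d = -17.
First term a = -1.
Formula: S_i = -1 - 17*i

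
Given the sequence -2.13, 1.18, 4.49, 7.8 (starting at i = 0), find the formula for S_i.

Check differences: 1.18 - -2.13 = 3.31
4.49 - 1.18 = 3.31
Common difference d = 3.31.
First term a = -2.13.
Formula: S_i = -2.13 + 3.31*i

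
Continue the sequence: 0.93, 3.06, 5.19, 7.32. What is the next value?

Differences: 3.06 - 0.93 = 2.13
This is an arithmetic sequence with common difference d = 2.13.
Next term = 7.32 + 2.13 = 9.45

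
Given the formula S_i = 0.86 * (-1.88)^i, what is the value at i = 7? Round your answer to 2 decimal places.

S_7 = 0.86 * (-1.88)^7 ≈ 0.86 * -83.0051 ≈ -71.38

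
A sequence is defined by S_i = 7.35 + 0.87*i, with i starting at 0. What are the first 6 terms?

This is an arithmetic sequence.
i=0: S_0 = 7.35 + 0.87*0 = 7.35
i=1: S_1 = 7.35 + 0.87*1 = 8.22
i=2: S_2 = 7.35 + 0.87*2 = 9.09
i=3: S_3 = 7.35 + 0.87*3 = 9.96
i=4: S_4 = 7.35 + 0.87*4 = 10.83
i=5: S_5 = 7.35 + 0.87*5 = 11.7
The first 6 terms are: [7.35, 8.22, 9.09, 9.96, 10.83, 11.7]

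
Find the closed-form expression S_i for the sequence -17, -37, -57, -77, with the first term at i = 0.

Check differences: -37 - -17 = -20
-57 - -37 = -20
Common difference d = -20.
First term a = -17.
Formula: S_i = -17 - 20*i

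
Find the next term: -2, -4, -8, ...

Ratios: -4 / -2 = 2.0
This is a geometric sequence with common ratio r = 2.
Next term = -8 * 2 = -16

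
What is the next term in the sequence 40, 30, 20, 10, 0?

Differences: 30 - 40 = -10
This is an arithmetic sequence with common difference d = -10.
Next term = 0 + -10 = -10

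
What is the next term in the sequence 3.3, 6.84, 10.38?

Differences: 6.84 - 3.3 = 3.54
This is an arithmetic sequence with common difference d = 3.54.
Next term = 10.38 + 3.54 = 13.92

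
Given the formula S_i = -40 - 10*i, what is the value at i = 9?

S_9 = -40 + -10*9 = -40 + -90 = -130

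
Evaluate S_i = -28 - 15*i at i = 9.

S_9 = -28 + -15*9 = -28 + -135 = -163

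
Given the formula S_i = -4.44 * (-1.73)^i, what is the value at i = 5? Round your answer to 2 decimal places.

S_5 = -4.44 * (-1.73)^5 ≈ -4.44 * -15.4964 ≈ 68.8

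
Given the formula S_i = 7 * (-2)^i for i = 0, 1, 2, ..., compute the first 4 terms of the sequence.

This is a geometric sequence.
i=0: S_0 = 7 * (-2)^0 = 7
i=1: S_1 = 7 * (-2)^1 = -14
i=2: S_2 = 7 * (-2)^2 = 28
i=3: S_3 = 7 * (-2)^3 = -56
The first 4 terms are: [7, -14, 28, -56]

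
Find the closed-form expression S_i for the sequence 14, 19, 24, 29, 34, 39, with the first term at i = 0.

Check differences: 19 - 14 = 5
24 - 19 = 5
Common difference d = 5.
First term a = 14.
Formula: S_i = 14 + 5*i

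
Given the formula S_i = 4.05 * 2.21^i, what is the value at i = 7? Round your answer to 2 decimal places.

S_7 = 4.05 * 2.21^7 ≈ 4.05 * 257.4814 ≈ 1042.8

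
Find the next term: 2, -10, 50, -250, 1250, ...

Ratios: -10 / 2 = -5.0
This is a geometric sequence with common ratio r = -5.
Next term = 1250 * -5 = -6250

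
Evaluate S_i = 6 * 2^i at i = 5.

S_5 = 6 * 2^5 = 6 * 32 = 192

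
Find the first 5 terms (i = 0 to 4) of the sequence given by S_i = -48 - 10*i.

This is an arithmetic sequence.
i=0: S_0 = -48 + -10*0 = -48
i=1: S_1 = -48 + -10*1 = -58
i=2: S_2 = -48 + -10*2 = -68
i=3: S_3 = -48 + -10*3 = -78
i=4: S_4 = -48 + -10*4 = -88
The first 5 terms are: [-48, -58, -68, -78, -88]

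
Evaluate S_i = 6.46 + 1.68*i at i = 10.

S_10 = 6.46 + 1.68*10 = 6.46 + 16.8 = 23.26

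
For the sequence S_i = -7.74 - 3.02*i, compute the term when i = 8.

S_8 = -7.74 + -3.02*8 = -7.74 + -24.16 = -31.9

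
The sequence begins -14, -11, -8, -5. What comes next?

Differences: -11 - -14 = 3
This is an arithmetic sequence with common difference d = 3.
Next term = -5 + 3 = -2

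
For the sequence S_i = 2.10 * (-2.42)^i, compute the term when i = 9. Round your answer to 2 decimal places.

S_9 = 2.1 * (-2.42)^9 ≈ 2.1 * -2846.6777 ≈ -5978.02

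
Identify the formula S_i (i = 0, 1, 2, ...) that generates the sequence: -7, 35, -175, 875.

Check ratios: 35 / -7 = -5.0
Common ratio r = -5.
First term a = -7.
Formula: S_i = -7 * (-5)^i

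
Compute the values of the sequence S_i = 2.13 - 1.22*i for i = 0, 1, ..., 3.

This is an arithmetic sequence.
i=0: S_0 = 2.13 + -1.22*0 = 2.13
i=1: S_1 = 2.13 + -1.22*1 = 0.91
i=2: S_2 = 2.13 + -1.22*2 = -0.31
i=3: S_3 = 2.13 + -1.22*3 = -1.53
The first 4 terms are: [2.13, 0.91, -0.31, -1.53]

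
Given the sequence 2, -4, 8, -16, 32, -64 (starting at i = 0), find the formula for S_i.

Check ratios: -4 / 2 = -2.0
Common ratio r = -2.
First term a = 2.
Formula: S_i = 2 * (-2)^i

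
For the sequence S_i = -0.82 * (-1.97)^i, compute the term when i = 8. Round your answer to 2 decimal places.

S_8 = -0.82 * (-1.97)^8 ≈ -0.82 * 226.8453 ≈ -186.01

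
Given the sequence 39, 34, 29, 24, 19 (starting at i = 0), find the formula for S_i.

Check differences: 34 - 39 = -5
29 - 34 = -5
Common difference d = -5.
First term a = 39.
Formula: S_i = 39 - 5*i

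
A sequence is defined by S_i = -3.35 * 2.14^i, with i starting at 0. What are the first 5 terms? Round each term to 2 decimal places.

This is a geometric sequence.
i=0: S_0 = -3.35 * 2.14^0 = -3.35
i=1: S_1 = -3.35 * 2.14^1 ≈ -7.17
i=2: S_2 = -3.35 * 2.14^2 ≈ -15.34
i=3: S_3 = -3.35 * 2.14^3 ≈ -32.83
i=4: S_4 = -3.35 * 2.14^4 ≈ -70.26
The first 5 terms are: [-3.35, -7.17, -15.34, -32.83, -70.26]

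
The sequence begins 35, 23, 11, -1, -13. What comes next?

Differences: 23 - 35 = -12
This is an arithmetic sequence with common difference d = -12.
Next term = -13 + -12 = -25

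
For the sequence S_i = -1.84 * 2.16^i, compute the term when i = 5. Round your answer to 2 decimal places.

S_5 = -1.84 * 2.16^5 ≈ -1.84 * 47.0185 ≈ -86.51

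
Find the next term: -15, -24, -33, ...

Differences: -24 - -15 = -9
This is an arithmetic sequence with common difference d = -9.
Next term = -33 + -9 = -42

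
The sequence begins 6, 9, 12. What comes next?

Differences: 9 - 6 = 3
This is an arithmetic sequence with common difference d = 3.
Next term = 12 + 3 = 15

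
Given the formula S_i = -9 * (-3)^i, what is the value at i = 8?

S_8 = -9 * (-3)^8 = -9 * 6561 = -59049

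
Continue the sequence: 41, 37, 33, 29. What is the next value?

Differences: 37 - 41 = -4
This is an arithmetic sequence with common difference d = -4.
Next term = 29 + -4 = 25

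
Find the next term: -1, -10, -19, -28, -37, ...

Differences: -10 - -1 = -9
This is an arithmetic sequence with common difference d = -9.
Next term = -37 + -9 = -46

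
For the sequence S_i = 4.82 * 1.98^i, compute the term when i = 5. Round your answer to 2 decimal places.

S_5 = 4.82 * 1.98^5 ≈ 4.82 * 30.4317 ≈ 146.68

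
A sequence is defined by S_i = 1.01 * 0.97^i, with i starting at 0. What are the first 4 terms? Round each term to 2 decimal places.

This is a geometric sequence.
i=0: S_0 = 1.01 * 0.97^0 = 1.01
i=1: S_1 = 1.01 * 0.97^1 ≈ 0.98
i=2: S_2 = 1.01 * 0.97^2 ≈ 0.95
i=3: S_3 = 1.01 * 0.97^3 ≈ 0.92
The first 4 terms are: [1.01, 0.98, 0.95, 0.92]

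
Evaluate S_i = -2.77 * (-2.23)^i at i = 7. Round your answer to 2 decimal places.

S_7 = -2.77 * (-2.23)^7 ≈ -2.77 * -274.242 ≈ 759.65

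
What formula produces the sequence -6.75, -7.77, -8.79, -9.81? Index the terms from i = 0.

Check differences: -7.77 - -6.75 = -1.02
-8.79 - -7.77 = -1.02
Common difference d = -1.02.
First term a = -6.75.
Formula: S_i = -6.75 - 1.02*i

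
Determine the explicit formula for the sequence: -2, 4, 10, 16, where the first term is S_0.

Check differences: 4 - -2 = 6
10 - 4 = 6
Common difference d = 6.
First term a = -2.
Formula: S_i = -2 + 6*i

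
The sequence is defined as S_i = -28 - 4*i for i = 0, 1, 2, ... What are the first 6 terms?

This is an arithmetic sequence.
i=0: S_0 = -28 + -4*0 = -28
i=1: S_1 = -28 + -4*1 = -32
i=2: S_2 = -28 + -4*2 = -36
i=3: S_3 = -28 + -4*3 = -40
i=4: S_4 = -28 + -4*4 = -44
i=5: S_5 = -28 + -4*5 = -48
The first 6 terms are: [-28, -32, -36, -40, -44, -48]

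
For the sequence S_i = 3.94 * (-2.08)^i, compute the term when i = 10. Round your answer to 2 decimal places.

S_10 = 3.94 * (-2.08)^10 ≈ 3.94 * 1515.7701 ≈ 5972.13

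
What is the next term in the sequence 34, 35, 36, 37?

Differences: 35 - 34 = 1
This is an arithmetic sequence with common difference d = 1.
Next term = 37 + 1 = 38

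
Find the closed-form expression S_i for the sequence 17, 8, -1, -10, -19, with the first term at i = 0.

Check differences: 8 - 17 = -9
-1 - 8 = -9
Common difference d = -9.
First term a = 17.
Formula: S_i = 17 - 9*i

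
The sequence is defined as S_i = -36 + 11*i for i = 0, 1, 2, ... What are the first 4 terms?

This is an arithmetic sequence.
i=0: S_0 = -36 + 11*0 = -36
i=1: S_1 = -36 + 11*1 = -25
i=2: S_2 = -36 + 11*2 = -14
i=3: S_3 = -36 + 11*3 = -3
The first 4 terms are: [-36, -25, -14, -3]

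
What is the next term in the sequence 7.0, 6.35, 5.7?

Differences: 6.35 - 7.0 = -0.65
This is an arithmetic sequence with common difference d = -0.65.
Next term = 5.7 + -0.65 = 5.05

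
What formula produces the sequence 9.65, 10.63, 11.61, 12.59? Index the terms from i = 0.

Check differences: 10.63 - 9.65 = 0.98
11.61 - 10.63 = 0.98
Common difference d = 0.98.
First term a = 9.65.
Formula: S_i = 9.65 + 0.98*i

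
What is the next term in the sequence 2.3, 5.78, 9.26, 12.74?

Differences: 5.78 - 2.3 = 3.48
This is an arithmetic sequence with common difference d = 3.48.
Next term = 12.74 + 3.48 = 16.22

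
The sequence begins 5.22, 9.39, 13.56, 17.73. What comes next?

Differences: 9.39 - 5.22 = 4.17
This is an arithmetic sequence with common difference d = 4.17.
Next term = 17.73 + 4.17 = 21.9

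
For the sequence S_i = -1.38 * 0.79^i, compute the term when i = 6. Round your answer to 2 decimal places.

S_6 = -1.38 * 0.79^6 ≈ -1.38 * 0.2431 ≈ -0.34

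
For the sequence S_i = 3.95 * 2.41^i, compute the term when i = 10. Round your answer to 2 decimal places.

S_10 = 3.95 * 2.41^10 ≈ 3.95 * 6609.5277 ≈ 26107.63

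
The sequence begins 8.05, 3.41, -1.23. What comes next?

Differences: 3.41 - 8.05 = -4.64
This is an arithmetic sequence with common difference d = -4.64.
Next term = -1.23 + -4.64 = -5.87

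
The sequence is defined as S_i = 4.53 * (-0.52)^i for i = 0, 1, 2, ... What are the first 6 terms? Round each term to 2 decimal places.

This is a geometric sequence.
i=0: S_0 = 4.53 * (-0.52)^0 = 4.53
i=1: S_1 = 4.53 * (-0.52)^1 ≈ -2.36
i=2: S_2 = 4.53 * (-0.52)^2 ≈ 1.22
i=3: S_3 = 4.53 * (-0.52)^3 ≈ -0.64
i=4: S_4 = 4.53 * (-0.52)^4 ≈ 0.33
i=5: S_5 = 4.53 * (-0.52)^5 ≈ -0.17
The first 6 terms are: [4.53, -2.36, 1.22, -0.64, 0.33, -0.17]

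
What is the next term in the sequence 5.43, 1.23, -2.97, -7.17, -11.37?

Differences: 1.23 - 5.43 = -4.2
This is an arithmetic sequence with common difference d = -4.2.
Next term = -11.37 + -4.2 = -15.57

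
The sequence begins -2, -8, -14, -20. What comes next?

Differences: -8 - -2 = -6
This is an arithmetic sequence with common difference d = -6.
Next term = -20 + -6 = -26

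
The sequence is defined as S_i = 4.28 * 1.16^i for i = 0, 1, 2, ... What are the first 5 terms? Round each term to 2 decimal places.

This is a geometric sequence.
i=0: S_0 = 4.28 * 1.16^0 = 4.28
i=1: S_1 = 4.28 * 1.16^1 ≈ 4.96
i=2: S_2 = 4.28 * 1.16^2 ≈ 5.76
i=3: S_3 = 4.28 * 1.16^3 ≈ 6.68
i=4: S_4 = 4.28 * 1.16^4 ≈ 7.75
The first 5 terms are: [4.28, 4.96, 5.76, 6.68, 7.75]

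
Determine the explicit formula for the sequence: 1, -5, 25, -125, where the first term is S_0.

Check ratios: -5 / 1 = -5.0
Common ratio r = -5.
First term a = 1.
Formula: S_i = 1 * (-5)^i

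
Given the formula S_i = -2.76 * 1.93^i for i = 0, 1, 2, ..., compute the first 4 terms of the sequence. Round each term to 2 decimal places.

This is a geometric sequence.
i=0: S_0 = -2.76 * 1.93^0 = -2.76
i=1: S_1 = -2.76 * 1.93^1 ≈ -5.33
i=2: S_2 = -2.76 * 1.93^2 ≈ -10.28
i=3: S_3 = -2.76 * 1.93^3 ≈ -19.84
The first 4 terms are: [-2.76, -5.33, -10.28, -19.84]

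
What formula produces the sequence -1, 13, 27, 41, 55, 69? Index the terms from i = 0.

Check differences: 13 - -1 = 14
27 - 13 = 14
Common difference d = 14.
First term a = -1.
Formula: S_i = -1 + 14*i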